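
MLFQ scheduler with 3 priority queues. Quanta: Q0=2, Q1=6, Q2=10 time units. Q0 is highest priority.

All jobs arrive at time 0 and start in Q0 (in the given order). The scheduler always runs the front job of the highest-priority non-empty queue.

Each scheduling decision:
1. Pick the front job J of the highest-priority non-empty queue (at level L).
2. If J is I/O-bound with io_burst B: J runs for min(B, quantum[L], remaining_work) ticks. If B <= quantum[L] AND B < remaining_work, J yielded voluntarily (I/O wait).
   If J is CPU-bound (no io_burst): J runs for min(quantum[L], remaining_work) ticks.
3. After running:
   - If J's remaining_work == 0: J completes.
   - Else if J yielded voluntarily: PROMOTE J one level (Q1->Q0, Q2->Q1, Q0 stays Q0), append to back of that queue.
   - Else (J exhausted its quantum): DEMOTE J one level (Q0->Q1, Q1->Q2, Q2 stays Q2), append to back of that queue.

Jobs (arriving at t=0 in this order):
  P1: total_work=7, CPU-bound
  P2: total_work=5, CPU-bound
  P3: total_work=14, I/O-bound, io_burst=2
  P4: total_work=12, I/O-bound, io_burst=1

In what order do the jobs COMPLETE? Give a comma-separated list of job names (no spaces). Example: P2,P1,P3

t=0-2: P1@Q0 runs 2, rem=5, quantum used, demote→Q1. Q0=[P2,P3,P4] Q1=[P1] Q2=[]
t=2-4: P2@Q0 runs 2, rem=3, quantum used, demote→Q1. Q0=[P3,P4] Q1=[P1,P2] Q2=[]
t=4-6: P3@Q0 runs 2, rem=12, I/O yield, promote→Q0. Q0=[P4,P3] Q1=[P1,P2] Q2=[]
t=6-7: P4@Q0 runs 1, rem=11, I/O yield, promote→Q0. Q0=[P3,P4] Q1=[P1,P2] Q2=[]
t=7-9: P3@Q0 runs 2, rem=10, I/O yield, promote→Q0. Q0=[P4,P3] Q1=[P1,P2] Q2=[]
t=9-10: P4@Q0 runs 1, rem=10, I/O yield, promote→Q0. Q0=[P3,P4] Q1=[P1,P2] Q2=[]
t=10-12: P3@Q0 runs 2, rem=8, I/O yield, promote→Q0. Q0=[P4,P3] Q1=[P1,P2] Q2=[]
t=12-13: P4@Q0 runs 1, rem=9, I/O yield, promote→Q0. Q0=[P3,P4] Q1=[P1,P2] Q2=[]
t=13-15: P3@Q0 runs 2, rem=6, I/O yield, promote→Q0. Q0=[P4,P3] Q1=[P1,P2] Q2=[]
t=15-16: P4@Q0 runs 1, rem=8, I/O yield, promote→Q0. Q0=[P3,P4] Q1=[P1,P2] Q2=[]
t=16-18: P3@Q0 runs 2, rem=4, I/O yield, promote→Q0. Q0=[P4,P3] Q1=[P1,P2] Q2=[]
t=18-19: P4@Q0 runs 1, rem=7, I/O yield, promote→Q0. Q0=[P3,P4] Q1=[P1,P2] Q2=[]
t=19-21: P3@Q0 runs 2, rem=2, I/O yield, promote→Q0. Q0=[P4,P3] Q1=[P1,P2] Q2=[]
t=21-22: P4@Q0 runs 1, rem=6, I/O yield, promote→Q0. Q0=[P3,P4] Q1=[P1,P2] Q2=[]
t=22-24: P3@Q0 runs 2, rem=0, completes. Q0=[P4] Q1=[P1,P2] Q2=[]
t=24-25: P4@Q0 runs 1, rem=5, I/O yield, promote→Q0. Q0=[P4] Q1=[P1,P2] Q2=[]
t=25-26: P4@Q0 runs 1, rem=4, I/O yield, promote→Q0. Q0=[P4] Q1=[P1,P2] Q2=[]
t=26-27: P4@Q0 runs 1, rem=3, I/O yield, promote→Q0. Q0=[P4] Q1=[P1,P2] Q2=[]
t=27-28: P4@Q0 runs 1, rem=2, I/O yield, promote→Q0. Q0=[P4] Q1=[P1,P2] Q2=[]
t=28-29: P4@Q0 runs 1, rem=1, I/O yield, promote→Q0. Q0=[P4] Q1=[P1,P2] Q2=[]
t=29-30: P4@Q0 runs 1, rem=0, completes. Q0=[] Q1=[P1,P2] Q2=[]
t=30-35: P1@Q1 runs 5, rem=0, completes. Q0=[] Q1=[P2] Q2=[]
t=35-38: P2@Q1 runs 3, rem=0, completes. Q0=[] Q1=[] Q2=[]

Answer: P3,P4,P1,P2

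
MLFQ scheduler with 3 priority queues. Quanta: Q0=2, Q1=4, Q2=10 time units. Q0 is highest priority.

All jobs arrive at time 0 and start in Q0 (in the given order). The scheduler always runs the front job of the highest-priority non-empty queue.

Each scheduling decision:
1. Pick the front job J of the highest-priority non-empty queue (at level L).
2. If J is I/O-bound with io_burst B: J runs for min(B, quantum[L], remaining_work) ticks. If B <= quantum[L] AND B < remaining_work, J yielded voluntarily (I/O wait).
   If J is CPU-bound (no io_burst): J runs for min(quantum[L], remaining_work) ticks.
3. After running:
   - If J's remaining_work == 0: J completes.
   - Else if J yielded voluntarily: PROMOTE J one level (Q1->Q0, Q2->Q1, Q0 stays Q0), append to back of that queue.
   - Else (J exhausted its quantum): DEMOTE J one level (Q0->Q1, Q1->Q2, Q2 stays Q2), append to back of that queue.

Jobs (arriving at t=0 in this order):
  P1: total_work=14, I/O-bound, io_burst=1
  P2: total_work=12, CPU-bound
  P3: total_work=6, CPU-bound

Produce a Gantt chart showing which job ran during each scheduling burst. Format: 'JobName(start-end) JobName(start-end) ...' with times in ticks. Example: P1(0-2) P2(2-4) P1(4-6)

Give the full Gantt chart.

Answer: P1(0-1) P2(1-3) P3(3-5) P1(5-6) P1(6-7) P1(7-8) P1(8-9) P1(9-10) P1(10-11) P1(11-12) P1(12-13) P1(13-14) P1(14-15) P1(15-16) P1(16-17) P1(17-18) P2(18-22) P3(22-26) P2(26-32)

Derivation:
t=0-1: P1@Q0 runs 1, rem=13, I/O yield, promote→Q0. Q0=[P2,P3,P1] Q1=[] Q2=[]
t=1-3: P2@Q0 runs 2, rem=10, quantum used, demote→Q1. Q0=[P3,P1] Q1=[P2] Q2=[]
t=3-5: P3@Q0 runs 2, rem=4, quantum used, demote→Q1. Q0=[P1] Q1=[P2,P3] Q2=[]
t=5-6: P1@Q0 runs 1, rem=12, I/O yield, promote→Q0. Q0=[P1] Q1=[P2,P3] Q2=[]
t=6-7: P1@Q0 runs 1, rem=11, I/O yield, promote→Q0. Q0=[P1] Q1=[P2,P3] Q2=[]
t=7-8: P1@Q0 runs 1, rem=10, I/O yield, promote→Q0. Q0=[P1] Q1=[P2,P3] Q2=[]
t=8-9: P1@Q0 runs 1, rem=9, I/O yield, promote→Q0. Q0=[P1] Q1=[P2,P3] Q2=[]
t=9-10: P1@Q0 runs 1, rem=8, I/O yield, promote→Q0. Q0=[P1] Q1=[P2,P3] Q2=[]
t=10-11: P1@Q0 runs 1, rem=7, I/O yield, promote→Q0. Q0=[P1] Q1=[P2,P3] Q2=[]
t=11-12: P1@Q0 runs 1, rem=6, I/O yield, promote→Q0. Q0=[P1] Q1=[P2,P3] Q2=[]
t=12-13: P1@Q0 runs 1, rem=5, I/O yield, promote→Q0. Q0=[P1] Q1=[P2,P3] Q2=[]
t=13-14: P1@Q0 runs 1, rem=4, I/O yield, promote→Q0. Q0=[P1] Q1=[P2,P3] Q2=[]
t=14-15: P1@Q0 runs 1, rem=3, I/O yield, promote→Q0. Q0=[P1] Q1=[P2,P3] Q2=[]
t=15-16: P1@Q0 runs 1, rem=2, I/O yield, promote→Q0. Q0=[P1] Q1=[P2,P3] Q2=[]
t=16-17: P1@Q0 runs 1, rem=1, I/O yield, promote→Q0. Q0=[P1] Q1=[P2,P3] Q2=[]
t=17-18: P1@Q0 runs 1, rem=0, completes. Q0=[] Q1=[P2,P3] Q2=[]
t=18-22: P2@Q1 runs 4, rem=6, quantum used, demote→Q2. Q0=[] Q1=[P3] Q2=[P2]
t=22-26: P3@Q1 runs 4, rem=0, completes. Q0=[] Q1=[] Q2=[P2]
t=26-32: P2@Q2 runs 6, rem=0, completes. Q0=[] Q1=[] Q2=[]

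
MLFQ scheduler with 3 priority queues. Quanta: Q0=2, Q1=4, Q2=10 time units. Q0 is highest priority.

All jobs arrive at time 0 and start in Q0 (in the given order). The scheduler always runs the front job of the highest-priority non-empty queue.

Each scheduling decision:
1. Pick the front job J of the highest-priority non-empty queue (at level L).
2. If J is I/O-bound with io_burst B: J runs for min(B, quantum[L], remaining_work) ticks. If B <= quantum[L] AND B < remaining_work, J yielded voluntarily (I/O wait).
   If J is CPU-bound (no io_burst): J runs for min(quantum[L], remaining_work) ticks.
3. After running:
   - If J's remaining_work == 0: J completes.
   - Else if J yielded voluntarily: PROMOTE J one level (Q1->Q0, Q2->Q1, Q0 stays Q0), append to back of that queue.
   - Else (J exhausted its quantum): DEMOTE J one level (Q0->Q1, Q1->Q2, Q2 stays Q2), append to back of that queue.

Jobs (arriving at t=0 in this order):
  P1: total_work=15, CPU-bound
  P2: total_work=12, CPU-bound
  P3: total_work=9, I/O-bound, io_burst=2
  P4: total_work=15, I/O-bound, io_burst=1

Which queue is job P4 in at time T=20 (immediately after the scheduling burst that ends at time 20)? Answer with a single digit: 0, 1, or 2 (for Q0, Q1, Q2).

Answer: 0

Derivation:
t=0-2: P1@Q0 runs 2, rem=13, quantum used, demote→Q1. Q0=[P2,P3,P4] Q1=[P1] Q2=[]
t=2-4: P2@Q0 runs 2, rem=10, quantum used, demote→Q1. Q0=[P3,P4] Q1=[P1,P2] Q2=[]
t=4-6: P3@Q0 runs 2, rem=7, I/O yield, promote→Q0. Q0=[P4,P3] Q1=[P1,P2] Q2=[]
t=6-7: P4@Q0 runs 1, rem=14, I/O yield, promote→Q0. Q0=[P3,P4] Q1=[P1,P2] Q2=[]
t=7-9: P3@Q0 runs 2, rem=5, I/O yield, promote→Q0. Q0=[P4,P3] Q1=[P1,P2] Q2=[]
t=9-10: P4@Q0 runs 1, rem=13, I/O yield, promote→Q0. Q0=[P3,P4] Q1=[P1,P2] Q2=[]
t=10-12: P3@Q0 runs 2, rem=3, I/O yield, promote→Q0. Q0=[P4,P3] Q1=[P1,P2] Q2=[]
t=12-13: P4@Q0 runs 1, rem=12, I/O yield, promote→Q0. Q0=[P3,P4] Q1=[P1,P2] Q2=[]
t=13-15: P3@Q0 runs 2, rem=1, I/O yield, promote→Q0. Q0=[P4,P3] Q1=[P1,P2] Q2=[]
t=15-16: P4@Q0 runs 1, rem=11, I/O yield, promote→Q0. Q0=[P3,P4] Q1=[P1,P2] Q2=[]
t=16-17: P3@Q0 runs 1, rem=0, completes. Q0=[P4] Q1=[P1,P2] Q2=[]
t=17-18: P4@Q0 runs 1, rem=10, I/O yield, promote→Q0. Q0=[P4] Q1=[P1,P2] Q2=[]
t=18-19: P4@Q0 runs 1, rem=9, I/O yield, promote→Q0. Q0=[P4] Q1=[P1,P2] Q2=[]
t=19-20: P4@Q0 runs 1, rem=8, I/O yield, promote→Q0. Q0=[P4] Q1=[P1,P2] Q2=[]
t=20-21: P4@Q0 runs 1, rem=7, I/O yield, promote→Q0. Q0=[P4] Q1=[P1,P2] Q2=[]
t=21-22: P4@Q0 runs 1, rem=6, I/O yield, promote→Q0. Q0=[P4] Q1=[P1,P2] Q2=[]
t=22-23: P4@Q0 runs 1, rem=5, I/O yield, promote→Q0. Q0=[P4] Q1=[P1,P2] Q2=[]
t=23-24: P4@Q0 runs 1, rem=4, I/O yield, promote→Q0. Q0=[P4] Q1=[P1,P2] Q2=[]
t=24-25: P4@Q0 runs 1, rem=3, I/O yield, promote→Q0. Q0=[P4] Q1=[P1,P2] Q2=[]
t=25-26: P4@Q0 runs 1, rem=2, I/O yield, promote→Q0. Q0=[P4] Q1=[P1,P2] Q2=[]
t=26-27: P4@Q0 runs 1, rem=1, I/O yield, promote→Q0. Q0=[P4] Q1=[P1,P2] Q2=[]
t=27-28: P4@Q0 runs 1, rem=0, completes. Q0=[] Q1=[P1,P2] Q2=[]
t=28-32: P1@Q1 runs 4, rem=9, quantum used, demote→Q2. Q0=[] Q1=[P2] Q2=[P1]
t=32-36: P2@Q1 runs 4, rem=6, quantum used, demote→Q2. Q0=[] Q1=[] Q2=[P1,P2]
t=36-45: P1@Q2 runs 9, rem=0, completes. Q0=[] Q1=[] Q2=[P2]
t=45-51: P2@Q2 runs 6, rem=0, completes. Q0=[] Q1=[] Q2=[]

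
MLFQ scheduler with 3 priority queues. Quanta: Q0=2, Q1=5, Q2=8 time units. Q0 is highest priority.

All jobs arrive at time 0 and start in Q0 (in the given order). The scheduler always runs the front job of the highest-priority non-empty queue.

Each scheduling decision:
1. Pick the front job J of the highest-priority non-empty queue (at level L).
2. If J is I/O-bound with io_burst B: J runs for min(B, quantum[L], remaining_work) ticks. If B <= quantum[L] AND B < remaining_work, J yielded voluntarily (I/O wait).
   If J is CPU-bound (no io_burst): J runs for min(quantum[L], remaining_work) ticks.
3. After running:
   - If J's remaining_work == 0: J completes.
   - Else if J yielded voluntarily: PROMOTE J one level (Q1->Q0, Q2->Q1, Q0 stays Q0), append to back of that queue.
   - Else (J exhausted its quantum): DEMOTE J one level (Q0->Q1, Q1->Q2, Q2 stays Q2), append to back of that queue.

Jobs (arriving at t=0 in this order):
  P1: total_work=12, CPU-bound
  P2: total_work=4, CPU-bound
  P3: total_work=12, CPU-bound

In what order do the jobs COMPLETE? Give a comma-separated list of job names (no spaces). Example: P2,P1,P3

Answer: P2,P1,P3

Derivation:
t=0-2: P1@Q0 runs 2, rem=10, quantum used, demote→Q1. Q0=[P2,P3] Q1=[P1] Q2=[]
t=2-4: P2@Q0 runs 2, rem=2, quantum used, demote→Q1. Q0=[P3] Q1=[P1,P2] Q2=[]
t=4-6: P3@Q0 runs 2, rem=10, quantum used, demote→Q1. Q0=[] Q1=[P1,P2,P3] Q2=[]
t=6-11: P1@Q1 runs 5, rem=5, quantum used, demote→Q2. Q0=[] Q1=[P2,P3] Q2=[P1]
t=11-13: P2@Q1 runs 2, rem=0, completes. Q0=[] Q1=[P3] Q2=[P1]
t=13-18: P3@Q1 runs 5, rem=5, quantum used, demote→Q2. Q0=[] Q1=[] Q2=[P1,P3]
t=18-23: P1@Q2 runs 5, rem=0, completes. Q0=[] Q1=[] Q2=[P3]
t=23-28: P3@Q2 runs 5, rem=0, completes. Q0=[] Q1=[] Q2=[]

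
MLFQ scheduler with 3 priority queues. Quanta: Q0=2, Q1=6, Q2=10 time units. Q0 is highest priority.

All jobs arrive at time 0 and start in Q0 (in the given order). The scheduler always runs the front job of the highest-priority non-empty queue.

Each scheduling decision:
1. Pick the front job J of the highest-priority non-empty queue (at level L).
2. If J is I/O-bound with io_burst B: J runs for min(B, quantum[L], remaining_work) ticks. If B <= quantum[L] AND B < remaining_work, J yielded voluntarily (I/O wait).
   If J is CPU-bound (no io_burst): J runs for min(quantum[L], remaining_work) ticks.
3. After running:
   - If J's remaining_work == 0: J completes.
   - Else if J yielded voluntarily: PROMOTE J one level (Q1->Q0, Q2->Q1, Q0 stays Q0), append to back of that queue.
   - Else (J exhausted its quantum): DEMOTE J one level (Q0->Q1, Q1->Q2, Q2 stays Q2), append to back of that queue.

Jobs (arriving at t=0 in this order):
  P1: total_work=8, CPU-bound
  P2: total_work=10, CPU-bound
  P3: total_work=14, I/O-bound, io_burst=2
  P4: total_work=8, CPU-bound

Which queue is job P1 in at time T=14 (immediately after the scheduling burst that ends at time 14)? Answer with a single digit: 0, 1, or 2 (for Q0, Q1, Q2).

Answer: 1

Derivation:
t=0-2: P1@Q0 runs 2, rem=6, quantum used, demote→Q1. Q0=[P2,P3,P4] Q1=[P1] Q2=[]
t=2-4: P2@Q0 runs 2, rem=8, quantum used, demote→Q1. Q0=[P3,P4] Q1=[P1,P2] Q2=[]
t=4-6: P3@Q0 runs 2, rem=12, I/O yield, promote→Q0. Q0=[P4,P3] Q1=[P1,P2] Q2=[]
t=6-8: P4@Q0 runs 2, rem=6, quantum used, demote→Q1. Q0=[P3] Q1=[P1,P2,P4] Q2=[]
t=8-10: P3@Q0 runs 2, rem=10, I/O yield, promote→Q0. Q0=[P3] Q1=[P1,P2,P4] Q2=[]
t=10-12: P3@Q0 runs 2, rem=8, I/O yield, promote→Q0. Q0=[P3] Q1=[P1,P2,P4] Q2=[]
t=12-14: P3@Q0 runs 2, rem=6, I/O yield, promote→Q0. Q0=[P3] Q1=[P1,P2,P4] Q2=[]
t=14-16: P3@Q0 runs 2, rem=4, I/O yield, promote→Q0. Q0=[P3] Q1=[P1,P2,P4] Q2=[]
t=16-18: P3@Q0 runs 2, rem=2, I/O yield, promote→Q0. Q0=[P3] Q1=[P1,P2,P4] Q2=[]
t=18-20: P3@Q0 runs 2, rem=0, completes. Q0=[] Q1=[P1,P2,P4] Q2=[]
t=20-26: P1@Q1 runs 6, rem=0, completes. Q0=[] Q1=[P2,P4] Q2=[]
t=26-32: P2@Q1 runs 6, rem=2, quantum used, demote→Q2. Q0=[] Q1=[P4] Q2=[P2]
t=32-38: P4@Q1 runs 6, rem=0, completes. Q0=[] Q1=[] Q2=[P2]
t=38-40: P2@Q2 runs 2, rem=0, completes. Q0=[] Q1=[] Q2=[]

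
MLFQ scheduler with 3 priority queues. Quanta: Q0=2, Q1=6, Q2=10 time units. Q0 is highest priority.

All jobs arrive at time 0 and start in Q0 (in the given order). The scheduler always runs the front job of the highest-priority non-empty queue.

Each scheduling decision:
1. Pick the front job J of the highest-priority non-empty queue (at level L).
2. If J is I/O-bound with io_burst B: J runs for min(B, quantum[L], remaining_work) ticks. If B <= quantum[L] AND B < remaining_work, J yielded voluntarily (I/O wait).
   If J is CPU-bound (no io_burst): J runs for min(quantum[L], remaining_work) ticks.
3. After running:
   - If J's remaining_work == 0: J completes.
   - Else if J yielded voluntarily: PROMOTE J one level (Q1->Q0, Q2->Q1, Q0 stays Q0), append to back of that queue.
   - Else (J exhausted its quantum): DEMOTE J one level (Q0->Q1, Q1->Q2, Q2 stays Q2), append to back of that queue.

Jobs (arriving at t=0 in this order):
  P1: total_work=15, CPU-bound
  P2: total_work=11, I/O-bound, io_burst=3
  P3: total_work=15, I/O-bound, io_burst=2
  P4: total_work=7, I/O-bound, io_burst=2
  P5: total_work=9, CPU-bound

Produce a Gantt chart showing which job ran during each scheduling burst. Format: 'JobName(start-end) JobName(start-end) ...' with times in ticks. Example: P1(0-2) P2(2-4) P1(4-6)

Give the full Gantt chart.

t=0-2: P1@Q0 runs 2, rem=13, quantum used, demote→Q1. Q0=[P2,P3,P4,P5] Q1=[P1] Q2=[]
t=2-4: P2@Q0 runs 2, rem=9, quantum used, demote→Q1. Q0=[P3,P4,P5] Q1=[P1,P2] Q2=[]
t=4-6: P3@Q0 runs 2, rem=13, I/O yield, promote→Q0. Q0=[P4,P5,P3] Q1=[P1,P2] Q2=[]
t=6-8: P4@Q0 runs 2, rem=5, I/O yield, promote→Q0. Q0=[P5,P3,P4] Q1=[P1,P2] Q2=[]
t=8-10: P5@Q0 runs 2, rem=7, quantum used, demote→Q1. Q0=[P3,P4] Q1=[P1,P2,P5] Q2=[]
t=10-12: P3@Q0 runs 2, rem=11, I/O yield, promote→Q0. Q0=[P4,P3] Q1=[P1,P2,P5] Q2=[]
t=12-14: P4@Q0 runs 2, rem=3, I/O yield, promote→Q0. Q0=[P3,P4] Q1=[P1,P2,P5] Q2=[]
t=14-16: P3@Q0 runs 2, rem=9, I/O yield, promote→Q0. Q0=[P4,P3] Q1=[P1,P2,P5] Q2=[]
t=16-18: P4@Q0 runs 2, rem=1, I/O yield, promote→Q0. Q0=[P3,P4] Q1=[P1,P2,P5] Q2=[]
t=18-20: P3@Q0 runs 2, rem=7, I/O yield, promote→Q0. Q0=[P4,P3] Q1=[P1,P2,P5] Q2=[]
t=20-21: P4@Q0 runs 1, rem=0, completes. Q0=[P3] Q1=[P1,P2,P5] Q2=[]
t=21-23: P3@Q0 runs 2, rem=5, I/O yield, promote→Q0. Q0=[P3] Q1=[P1,P2,P5] Q2=[]
t=23-25: P3@Q0 runs 2, rem=3, I/O yield, promote→Q0. Q0=[P3] Q1=[P1,P2,P5] Q2=[]
t=25-27: P3@Q0 runs 2, rem=1, I/O yield, promote→Q0. Q0=[P3] Q1=[P1,P2,P5] Q2=[]
t=27-28: P3@Q0 runs 1, rem=0, completes. Q0=[] Q1=[P1,P2,P5] Q2=[]
t=28-34: P1@Q1 runs 6, rem=7, quantum used, demote→Q2. Q0=[] Q1=[P2,P5] Q2=[P1]
t=34-37: P2@Q1 runs 3, rem=6, I/O yield, promote→Q0. Q0=[P2] Q1=[P5] Q2=[P1]
t=37-39: P2@Q0 runs 2, rem=4, quantum used, demote→Q1. Q0=[] Q1=[P5,P2] Q2=[P1]
t=39-45: P5@Q1 runs 6, rem=1, quantum used, demote→Q2. Q0=[] Q1=[P2] Q2=[P1,P5]
t=45-48: P2@Q1 runs 3, rem=1, I/O yield, promote→Q0. Q0=[P2] Q1=[] Q2=[P1,P5]
t=48-49: P2@Q0 runs 1, rem=0, completes. Q0=[] Q1=[] Q2=[P1,P5]
t=49-56: P1@Q2 runs 7, rem=0, completes. Q0=[] Q1=[] Q2=[P5]
t=56-57: P5@Q2 runs 1, rem=0, completes. Q0=[] Q1=[] Q2=[]

Answer: P1(0-2) P2(2-4) P3(4-6) P4(6-8) P5(8-10) P3(10-12) P4(12-14) P3(14-16) P4(16-18) P3(18-20) P4(20-21) P3(21-23) P3(23-25) P3(25-27) P3(27-28) P1(28-34) P2(34-37) P2(37-39) P5(39-45) P2(45-48) P2(48-49) P1(49-56) P5(56-57)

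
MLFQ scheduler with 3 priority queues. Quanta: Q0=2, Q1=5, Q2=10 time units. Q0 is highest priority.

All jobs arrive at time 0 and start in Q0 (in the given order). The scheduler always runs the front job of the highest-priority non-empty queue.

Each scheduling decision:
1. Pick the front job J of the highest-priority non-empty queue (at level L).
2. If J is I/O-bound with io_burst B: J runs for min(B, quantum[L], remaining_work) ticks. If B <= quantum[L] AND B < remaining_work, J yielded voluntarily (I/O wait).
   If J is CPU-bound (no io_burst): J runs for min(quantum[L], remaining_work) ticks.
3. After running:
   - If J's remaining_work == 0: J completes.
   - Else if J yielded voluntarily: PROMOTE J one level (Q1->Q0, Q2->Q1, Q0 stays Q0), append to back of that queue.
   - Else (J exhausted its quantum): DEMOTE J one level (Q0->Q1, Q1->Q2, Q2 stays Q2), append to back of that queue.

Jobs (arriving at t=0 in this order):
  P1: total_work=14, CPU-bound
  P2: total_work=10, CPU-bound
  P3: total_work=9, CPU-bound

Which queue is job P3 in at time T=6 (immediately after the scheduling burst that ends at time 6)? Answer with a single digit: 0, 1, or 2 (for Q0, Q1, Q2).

t=0-2: P1@Q0 runs 2, rem=12, quantum used, demote→Q1. Q0=[P2,P3] Q1=[P1] Q2=[]
t=2-4: P2@Q0 runs 2, rem=8, quantum used, demote→Q1. Q0=[P3] Q1=[P1,P2] Q2=[]
t=4-6: P3@Q0 runs 2, rem=7, quantum used, demote→Q1. Q0=[] Q1=[P1,P2,P3] Q2=[]
t=6-11: P1@Q1 runs 5, rem=7, quantum used, demote→Q2. Q0=[] Q1=[P2,P3] Q2=[P1]
t=11-16: P2@Q1 runs 5, rem=3, quantum used, demote→Q2. Q0=[] Q1=[P3] Q2=[P1,P2]
t=16-21: P3@Q1 runs 5, rem=2, quantum used, demote→Q2. Q0=[] Q1=[] Q2=[P1,P2,P3]
t=21-28: P1@Q2 runs 7, rem=0, completes. Q0=[] Q1=[] Q2=[P2,P3]
t=28-31: P2@Q2 runs 3, rem=0, completes. Q0=[] Q1=[] Q2=[P3]
t=31-33: P3@Q2 runs 2, rem=0, completes. Q0=[] Q1=[] Q2=[]

Answer: 1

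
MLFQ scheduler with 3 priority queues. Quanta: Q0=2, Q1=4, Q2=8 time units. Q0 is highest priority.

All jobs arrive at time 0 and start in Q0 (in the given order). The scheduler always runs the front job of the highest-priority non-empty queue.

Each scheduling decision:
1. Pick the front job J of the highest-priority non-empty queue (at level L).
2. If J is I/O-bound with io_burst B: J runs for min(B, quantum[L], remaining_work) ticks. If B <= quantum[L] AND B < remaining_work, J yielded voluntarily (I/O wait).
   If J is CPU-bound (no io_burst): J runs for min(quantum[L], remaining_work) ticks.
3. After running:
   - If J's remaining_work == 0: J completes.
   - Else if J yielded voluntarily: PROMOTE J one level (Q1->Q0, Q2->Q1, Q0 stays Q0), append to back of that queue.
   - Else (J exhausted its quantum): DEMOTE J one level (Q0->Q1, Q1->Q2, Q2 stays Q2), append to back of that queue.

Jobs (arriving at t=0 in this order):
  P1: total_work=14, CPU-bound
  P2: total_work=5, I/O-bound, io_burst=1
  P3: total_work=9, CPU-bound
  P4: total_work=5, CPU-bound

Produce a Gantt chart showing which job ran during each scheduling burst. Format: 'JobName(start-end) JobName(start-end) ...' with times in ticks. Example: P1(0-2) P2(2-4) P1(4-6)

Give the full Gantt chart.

t=0-2: P1@Q0 runs 2, rem=12, quantum used, demote→Q1. Q0=[P2,P3,P4] Q1=[P1] Q2=[]
t=2-3: P2@Q0 runs 1, rem=4, I/O yield, promote→Q0. Q0=[P3,P4,P2] Q1=[P1] Q2=[]
t=3-5: P3@Q0 runs 2, rem=7, quantum used, demote→Q1. Q0=[P4,P2] Q1=[P1,P3] Q2=[]
t=5-7: P4@Q0 runs 2, rem=3, quantum used, demote→Q1. Q0=[P2] Q1=[P1,P3,P4] Q2=[]
t=7-8: P2@Q0 runs 1, rem=3, I/O yield, promote→Q0. Q0=[P2] Q1=[P1,P3,P4] Q2=[]
t=8-9: P2@Q0 runs 1, rem=2, I/O yield, promote→Q0. Q0=[P2] Q1=[P1,P3,P4] Q2=[]
t=9-10: P2@Q0 runs 1, rem=1, I/O yield, promote→Q0. Q0=[P2] Q1=[P1,P3,P4] Q2=[]
t=10-11: P2@Q0 runs 1, rem=0, completes. Q0=[] Q1=[P1,P3,P4] Q2=[]
t=11-15: P1@Q1 runs 4, rem=8, quantum used, demote→Q2. Q0=[] Q1=[P3,P4] Q2=[P1]
t=15-19: P3@Q1 runs 4, rem=3, quantum used, demote→Q2. Q0=[] Q1=[P4] Q2=[P1,P3]
t=19-22: P4@Q1 runs 3, rem=0, completes. Q0=[] Q1=[] Q2=[P1,P3]
t=22-30: P1@Q2 runs 8, rem=0, completes. Q0=[] Q1=[] Q2=[P3]
t=30-33: P3@Q2 runs 3, rem=0, completes. Q0=[] Q1=[] Q2=[]

Answer: P1(0-2) P2(2-3) P3(3-5) P4(5-7) P2(7-8) P2(8-9) P2(9-10) P2(10-11) P1(11-15) P3(15-19) P4(19-22) P1(22-30) P3(30-33)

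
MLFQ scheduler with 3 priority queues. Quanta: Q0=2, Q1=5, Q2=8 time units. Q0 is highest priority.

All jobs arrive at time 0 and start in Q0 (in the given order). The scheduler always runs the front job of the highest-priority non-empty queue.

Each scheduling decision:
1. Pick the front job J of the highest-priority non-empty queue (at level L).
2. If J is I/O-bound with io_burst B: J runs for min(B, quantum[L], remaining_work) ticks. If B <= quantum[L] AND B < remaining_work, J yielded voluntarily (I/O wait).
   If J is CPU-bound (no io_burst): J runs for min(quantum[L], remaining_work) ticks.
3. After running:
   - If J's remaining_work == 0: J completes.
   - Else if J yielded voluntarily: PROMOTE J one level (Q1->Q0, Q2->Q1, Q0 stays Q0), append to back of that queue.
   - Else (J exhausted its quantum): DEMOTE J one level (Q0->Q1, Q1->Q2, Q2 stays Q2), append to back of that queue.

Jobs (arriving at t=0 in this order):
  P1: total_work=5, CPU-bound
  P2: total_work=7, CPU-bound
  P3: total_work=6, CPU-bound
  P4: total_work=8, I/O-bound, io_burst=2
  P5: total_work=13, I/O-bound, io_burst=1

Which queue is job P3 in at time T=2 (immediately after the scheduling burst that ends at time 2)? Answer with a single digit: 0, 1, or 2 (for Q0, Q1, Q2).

Answer: 0

Derivation:
t=0-2: P1@Q0 runs 2, rem=3, quantum used, demote→Q1. Q0=[P2,P3,P4,P5] Q1=[P1] Q2=[]
t=2-4: P2@Q0 runs 2, rem=5, quantum used, demote→Q1. Q0=[P3,P4,P5] Q1=[P1,P2] Q2=[]
t=4-6: P3@Q0 runs 2, rem=4, quantum used, demote→Q1. Q0=[P4,P5] Q1=[P1,P2,P3] Q2=[]
t=6-8: P4@Q0 runs 2, rem=6, I/O yield, promote→Q0. Q0=[P5,P4] Q1=[P1,P2,P3] Q2=[]
t=8-9: P5@Q0 runs 1, rem=12, I/O yield, promote→Q0. Q0=[P4,P5] Q1=[P1,P2,P3] Q2=[]
t=9-11: P4@Q0 runs 2, rem=4, I/O yield, promote→Q0. Q0=[P5,P4] Q1=[P1,P2,P3] Q2=[]
t=11-12: P5@Q0 runs 1, rem=11, I/O yield, promote→Q0. Q0=[P4,P5] Q1=[P1,P2,P3] Q2=[]
t=12-14: P4@Q0 runs 2, rem=2, I/O yield, promote→Q0. Q0=[P5,P4] Q1=[P1,P2,P3] Q2=[]
t=14-15: P5@Q0 runs 1, rem=10, I/O yield, promote→Q0. Q0=[P4,P5] Q1=[P1,P2,P3] Q2=[]
t=15-17: P4@Q0 runs 2, rem=0, completes. Q0=[P5] Q1=[P1,P2,P3] Q2=[]
t=17-18: P5@Q0 runs 1, rem=9, I/O yield, promote→Q0. Q0=[P5] Q1=[P1,P2,P3] Q2=[]
t=18-19: P5@Q0 runs 1, rem=8, I/O yield, promote→Q0. Q0=[P5] Q1=[P1,P2,P3] Q2=[]
t=19-20: P5@Q0 runs 1, rem=7, I/O yield, promote→Q0. Q0=[P5] Q1=[P1,P2,P3] Q2=[]
t=20-21: P5@Q0 runs 1, rem=6, I/O yield, promote→Q0. Q0=[P5] Q1=[P1,P2,P3] Q2=[]
t=21-22: P5@Q0 runs 1, rem=5, I/O yield, promote→Q0. Q0=[P5] Q1=[P1,P2,P3] Q2=[]
t=22-23: P5@Q0 runs 1, rem=4, I/O yield, promote→Q0. Q0=[P5] Q1=[P1,P2,P3] Q2=[]
t=23-24: P5@Q0 runs 1, rem=3, I/O yield, promote→Q0. Q0=[P5] Q1=[P1,P2,P3] Q2=[]
t=24-25: P5@Q0 runs 1, rem=2, I/O yield, promote→Q0. Q0=[P5] Q1=[P1,P2,P3] Q2=[]
t=25-26: P5@Q0 runs 1, rem=1, I/O yield, promote→Q0. Q0=[P5] Q1=[P1,P2,P3] Q2=[]
t=26-27: P5@Q0 runs 1, rem=0, completes. Q0=[] Q1=[P1,P2,P3] Q2=[]
t=27-30: P1@Q1 runs 3, rem=0, completes. Q0=[] Q1=[P2,P3] Q2=[]
t=30-35: P2@Q1 runs 5, rem=0, completes. Q0=[] Q1=[P3] Q2=[]
t=35-39: P3@Q1 runs 4, rem=0, completes. Q0=[] Q1=[] Q2=[]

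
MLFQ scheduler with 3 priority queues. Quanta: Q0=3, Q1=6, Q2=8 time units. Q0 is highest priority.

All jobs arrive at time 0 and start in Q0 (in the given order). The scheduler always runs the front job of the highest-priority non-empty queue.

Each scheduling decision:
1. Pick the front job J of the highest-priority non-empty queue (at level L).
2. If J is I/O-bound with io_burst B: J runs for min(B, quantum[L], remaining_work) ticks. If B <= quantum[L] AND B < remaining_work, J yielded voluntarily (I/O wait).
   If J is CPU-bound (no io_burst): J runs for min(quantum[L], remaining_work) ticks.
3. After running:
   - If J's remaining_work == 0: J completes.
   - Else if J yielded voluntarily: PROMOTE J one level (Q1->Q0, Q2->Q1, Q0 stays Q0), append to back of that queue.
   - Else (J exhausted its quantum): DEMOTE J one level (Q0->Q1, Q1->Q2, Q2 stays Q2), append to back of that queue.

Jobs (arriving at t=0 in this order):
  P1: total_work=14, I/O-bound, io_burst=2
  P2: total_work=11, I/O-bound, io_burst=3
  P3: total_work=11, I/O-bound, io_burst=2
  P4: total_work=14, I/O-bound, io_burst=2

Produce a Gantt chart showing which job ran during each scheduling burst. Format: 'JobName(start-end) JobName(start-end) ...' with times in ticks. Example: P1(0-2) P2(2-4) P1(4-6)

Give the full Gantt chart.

t=0-2: P1@Q0 runs 2, rem=12, I/O yield, promote→Q0. Q0=[P2,P3,P4,P1] Q1=[] Q2=[]
t=2-5: P2@Q0 runs 3, rem=8, I/O yield, promote→Q0. Q0=[P3,P4,P1,P2] Q1=[] Q2=[]
t=5-7: P3@Q0 runs 2, rem=9, I/O yield, promote→Q0. Q0=[P4,P1,P2,P3] Q1=[] Q2=[]
t=7-9: P4@Q0 runs 2, rem=12, I/O yield, promote→Q0. Q0=[P1,P2,P3,P4] Q1=[] Q2=[]
t=9-11: P1@Q0 runs 2, rem=10, I/O yield, promote→Q0. Q0=[P2,P3,P4,P1] Q1=[] Q2=[]
t=11-14: P2@Q0 runs 3, rem=5, I/O yield, promote→Q0. Q0=[P3,P4,P1,P2] Q1=[] Q2=[]
t=14-16: P3@Q0 runs 2, rem=7, I/O yield, promote→Q0. Q0=[P4,P1,P2,P3] Q1=[] Q2=[]
t=16-18: P4@Q0 runs 2, rem=10, I/O yield, promote→Q0. Q0=[P1,P2,P3,P4] Q1=[] Q2=[]
t=18-20: P1@Q0 runs 2, rem=8, I/O yield, promote→Q0. Q0=[P2,P3,P4,P1] Q1=[] Q2=[]
t=20-23: P2@Q0 runs 3, rem=2, I/O yield, promote→Q0. Q0=[P3,P4,P1,P2] Q1=[] Q2=[]
t=23-25: P3@Q0 runs 2, rem=5, I/O yield, promote→Q0. Q0=[P4,P1,P2,P3] Q1=[] Q2=[]
t=25-27: P4@Q0 runs 2, rem=8, I/O yield, promote→Q0. Q0=[P1,P2,P3,P4] Q1=[] Q2=[]
t=27-29: P1@Q0 runs 2, rem=6, I/O yield, promote→Q0. Q0=[P2,P3,P4,P1] Q1=[] Q2=[]
t=29-31: P2@Q0 runs 2, rem=0, completes. Q0=[P3,P4,P1] Q1=[] Q2=[]
t=31-33: P3@Q0 runs 2, rem=3, I/O yield, promote→Q0. Q0=[P4,P1,P3] Q1=[] Q2=[]
t=33-35: P4@Q0 runs 2, rem=6, I/O yield, promote→Q0. Q0=[P1,P3,P4] Q1=[] Q2=[]
t=35-37: P1@Q0 runs 2, rem=4, I/O yield, promote→Q0. Q0=[P3,P4,P1] Q1=[] Q2=[]
t=37-39: P3@Q0 runs 2, rem=1, I/O yield, promote→Q0. Q0=[P4,P1,P3] Q1=[] Q2=[]
t=39-41: P4@Q0 runs 2, rem=4, I/O yield, promote→Q0. Q0=[P1,P3,P4] Q1=[] Q2=[]
t=41-43: P1@Q0 runs 2, rem=2, I/O yield, promote→Q0. Q0=[P3,P4,P1] Q1=[] Q2=[]
t=43-44: P3@Q0 runs 1, rem=0, completes. Q0=[P4,P1] Q1=[] Q2=[]
t=44-46: P4@Q0 runs 2, rem=2, I/O yield, promote→Q0. Q0=[P1,P4] Q1=[] Q2=[]
t=46-48: P1@Q0 runs 2, rem=0, completes. Q0=[P4] Q1=[] Q2=[]
t=48-50: P4@Q0 runs 2, rem=0, completes. Q0=[] Q1=[] Q2=[]

Answer: P1(0-2) P2(2-5) P3(5-7) P4(7-9) P1(9-11) P2(11-14) P3(14-16) P4(16-18) P1(18-20) P2(20-23) P3(23-25) P4(25-27) P1(27-29) P2(29-31) P3(31-33) P4(33-35) P1(35-37) P3(37-39) P4(39-41) P1(41-43) P3(43-44) P4(44-46) P1(46-48) P4(48-50)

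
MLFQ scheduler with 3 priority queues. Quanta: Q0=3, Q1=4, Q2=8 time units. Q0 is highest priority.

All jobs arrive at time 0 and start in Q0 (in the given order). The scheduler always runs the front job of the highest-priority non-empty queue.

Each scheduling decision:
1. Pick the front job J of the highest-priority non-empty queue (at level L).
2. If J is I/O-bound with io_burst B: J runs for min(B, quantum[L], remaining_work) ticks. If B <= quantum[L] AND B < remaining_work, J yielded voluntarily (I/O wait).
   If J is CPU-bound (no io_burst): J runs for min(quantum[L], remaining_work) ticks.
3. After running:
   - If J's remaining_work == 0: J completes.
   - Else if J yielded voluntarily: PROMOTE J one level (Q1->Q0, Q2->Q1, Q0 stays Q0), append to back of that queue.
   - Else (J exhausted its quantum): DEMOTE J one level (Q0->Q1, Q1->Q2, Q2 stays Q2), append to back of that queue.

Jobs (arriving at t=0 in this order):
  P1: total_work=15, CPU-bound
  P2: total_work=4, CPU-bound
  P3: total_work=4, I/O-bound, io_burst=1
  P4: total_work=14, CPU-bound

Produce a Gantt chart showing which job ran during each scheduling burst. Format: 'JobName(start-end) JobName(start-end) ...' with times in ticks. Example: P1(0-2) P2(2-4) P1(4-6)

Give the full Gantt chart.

t=0-3: P1@Q0 runs 3, rem=12, quantum used, demote→Q1. Q0=[P2,P3,P4] Q1=[P1] Q2=[]
t=3-6: P2@Q0 runs 3, rem=1, quantum used, demote→Q1. Q0=[P3,P4] Q1=[P1,P2] Q2=[]
t=6-7: P3@Q0 runs 1, rem=3, I/O yield, promote→Q0. Q0=[P4,P3] Q1=[P1,P2] Q2=[]
t=7-10: P4@Q0 runs 3, rem=11, quantum used, demote→Q1. Q0=[P3] Q1=[P1,P2,P4] Q2=[]
t=10-11: P3@Q0 runs 1, rem=2, I/O yield, promote→Q0. Q0=[P3] Q1=[P1,P2,P4] Q2=[]
t=11-12: P3@Q0 runs 1, rem=1, I/O yield, promote→Q0. Q0=[P3] Q1=[P1,P2,P4] Q2=[]
t=12-13: P3@Q0 runs 1, rem=0, completes. Q0=[] Q1=[P1,P2,P4] Q2=[]
t=13-17: P1@Q1 runs 4, rem=8, quantum used, demote→Q2. Q0=[] Q1=[P2,P4] Q2=[P1]
t=17-18: P2@Q1 runs 1, rem=0, completes. Q0=[] Q1=[P4] Q2=[P1]
t=18-22: P4@Q1 runs 4, rem=7, quantum used, demote→Q2. Q0=[] Q1=[] Q2=[P1,P4]
t=22-30: P1@Q2 runs 8, rem=0, completes. Q0=[] Q1=[] Q2=[P4]
t=30-37: P4@Q2 runs 7, rem=0, completes. Q0=[] Q1=[] Q2=[]

Answer: P1(0-3) P2(3-6) P3(6-7) P4(7-10) P3(10-11) P3(11-12) P3(12-13) P1(13-17) P2(17-18) P4(18-22) P1(22-30) P4(30-37)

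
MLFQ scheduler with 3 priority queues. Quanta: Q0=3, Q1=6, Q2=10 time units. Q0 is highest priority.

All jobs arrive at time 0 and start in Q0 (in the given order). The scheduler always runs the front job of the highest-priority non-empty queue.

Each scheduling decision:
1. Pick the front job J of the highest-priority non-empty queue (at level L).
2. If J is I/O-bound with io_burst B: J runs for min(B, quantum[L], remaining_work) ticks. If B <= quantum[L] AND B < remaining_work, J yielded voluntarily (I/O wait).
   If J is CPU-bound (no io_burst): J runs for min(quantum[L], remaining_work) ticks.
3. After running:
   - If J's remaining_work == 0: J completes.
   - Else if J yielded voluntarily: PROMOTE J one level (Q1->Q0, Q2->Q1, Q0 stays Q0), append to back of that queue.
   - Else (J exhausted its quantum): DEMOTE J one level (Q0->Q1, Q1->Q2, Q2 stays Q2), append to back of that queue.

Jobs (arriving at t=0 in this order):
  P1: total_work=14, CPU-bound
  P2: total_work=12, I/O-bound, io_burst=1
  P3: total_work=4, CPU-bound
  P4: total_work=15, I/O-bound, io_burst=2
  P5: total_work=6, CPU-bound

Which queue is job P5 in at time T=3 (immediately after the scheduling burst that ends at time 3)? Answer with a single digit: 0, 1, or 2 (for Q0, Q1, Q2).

Answer: 0

Derivation:
t=0-3: P1@Q0 runs 3, rem=11, quantum used, demote→Q1. Q0=[P2,P3,P4,P5] Q1=[P1] Q2=[]
t=3-4: P2@Q0 runs 1, rem=11, I/O yield, promote→Q0. Q0=[P3,P4,P5,P2] Q1=[P1] Q2=[]
t=4-7: P3@Q0 runs 3, rem=1, quantum used, demote→Q1. Q0=[P4,P5,P2] Q1=[P1,P3] Q2=[]
t=7-9: P4@Q0 runs 2, rem=13, I/O yield, promote→Q0. Q0=[P5,P2,P4] Q1=[P1,P3] Q2=[]
t=9-12: P5@Q0 runs 3, rem=3, quantum used, demote→Q1. Q0=[P2,P4] Q1=[P1,P3,P5] Q2=[]
t=12-13: P2@Q0 runs 1, rem=10, I/O yield, promote→Q0. Q0=[P4,P2] Q1=[P1,P3,P5] Q2=[]
t=13-15: P4@Q0 runs 2, rem=11, I/O yield, promote→Q0. Q0=[P2,P4] Q1=[P1,P3,P5] Q2=[]
t=15-16: P2@Q0 runs 1, rem=9, I/O yield, promote→Q0. Q0=[P4,P2] Q1=[P1,P3,P5] Q2=[]
t=16-18: P4@Q0 runs 2, rem=9, I/O yield, promote→Q0. Q0=[P2,P4] Q1=[P1,P3,P5] Q2=[]
t=18-19: P2@Q0 runs 1, rem=8, I/O yield, promote→Q0. Q0=[P4,P2] Q1=[P1,P3,P5] Q2=[]
t=19-21: P4@Q0 runs 2, rem=7, I/O yield, promote→Q0. Q0=[P2,P4] Q1=[P1,P3,P5] Q2=[]
t=21-22: P2@Q0 runs 1, rem=7, I/O yield, promote→Q0. Q0=[P4,P2] Q1=[P1,P3,P5] Q2=[]
t=22-24: P4@Q0 runs 2, rem=5, I/O yield, promote→Q0. Q0=[P2,P4] Q1=[P1,P3,P5] Q2=[]
t=24-25: P2@Q0 runs 1, rem=6, I/O yield, promote→Q0. Q0=[P4,P2] Q1=[P1,P3,P5] Q2=[]
t=25-27: P4@Q0 runs 2, rem=3, I/O yield, promote→Q0. Q0=[P2,P4] Q1=[P1,P3,P5] Q2=[]
t=27-28: P2@Q0 runs 1, rem=5, I/O yield, promote→Q0. Q0=[P4,P2] Q1=[P1,P3,P5] Q2=[]
t=28-30: P4@Q0 runs 2, rem=1, I/O yield, promote→Q0. Q0=[P2,P4] Q1=[P1,P3,P5] Q2=[]
t=30-31: P2@Q0 runs 1, rem=4, I/O yield, promote→Q0. Q0=[P4,P2] Q1=[P1,P3,P5] Q2=[]
t=31-32: P4@Q0 runs 1, rem=0, completes. Q0=[P2] Q1=[P1,P3,P5] Q2=[]
t=32-33: P2@Q0 runs 1, rem=3, I/O yield, promote→Q0. Q0=[P2] Q1=[P1,P3,P5] Q2=[]
t=33-34: P2@Q0 runs 1, rem=2, I/O yield, promote→Q0. Q0=[P2] Q1=[P1,P3,P5] Q2=[]
t=34-35: P2@Q0 runs 1, rem=1, I/O yield, promote→Q0. Q0=[P2] Q1=[P1,P3,P5] Q2=[]
t=35-36: P2@Q0 runs 1, rem=0, completes. Q0=[] Q1=[P1,P3,P5] Q2=[]
t=36-42: P1@Q1 runs 6, rem=5, quantum used, demote→Q2. Q0=[] Q1=[P3,P5] Q2=[P1]
t=42-43: P3@Q1 runs 1, rem=0, completes. Q0=[] Q1=[P5] Q2=[P1]
t=43-46: P5@Q1 runs 3, rem=0, completes. Q0=[] Q1=[] Q2=[P1]
t=46-51: P1@Q2 runs 5, rem=0, completes. Q0=[] Q1=[] Q2=[]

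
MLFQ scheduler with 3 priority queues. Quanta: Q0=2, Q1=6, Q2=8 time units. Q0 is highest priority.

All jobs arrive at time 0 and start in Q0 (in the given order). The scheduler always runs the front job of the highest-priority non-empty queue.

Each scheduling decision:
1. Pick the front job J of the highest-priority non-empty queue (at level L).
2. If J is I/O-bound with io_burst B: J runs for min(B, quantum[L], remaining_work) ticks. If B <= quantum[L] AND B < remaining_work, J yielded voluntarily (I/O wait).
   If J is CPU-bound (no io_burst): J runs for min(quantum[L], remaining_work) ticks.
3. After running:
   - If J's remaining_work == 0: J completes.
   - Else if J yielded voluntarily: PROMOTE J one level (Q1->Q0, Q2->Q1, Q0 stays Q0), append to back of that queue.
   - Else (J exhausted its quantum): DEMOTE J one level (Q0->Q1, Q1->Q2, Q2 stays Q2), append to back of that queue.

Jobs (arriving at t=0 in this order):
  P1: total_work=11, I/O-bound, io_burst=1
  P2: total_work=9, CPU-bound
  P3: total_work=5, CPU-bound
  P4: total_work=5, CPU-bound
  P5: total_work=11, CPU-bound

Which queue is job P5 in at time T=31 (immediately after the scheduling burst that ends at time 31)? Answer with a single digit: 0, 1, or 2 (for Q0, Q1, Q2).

Answer: 1

Derivation:
t=0-1: P1@Q0 runs 1, rem=10, I/O yield, promote→Q0. Q0=[P2,P3,P4,P5,P1] Q1=[] Q2=[]
t=1-3: P2@Q0 runs 2, rem=7, quantum used, demote→Q1. Q0=[P3,P4,P5,P1] Q1=[P2] Q2=[]
t=3-5: P3@Q0 runs 2, rem=3, quantum used, demote→Q1. Q0=[P4,P5,P1] Q1=[P2,P3] Q2=[]
t=5-7: P4@Q0 runs 2, rem=3, quantum used, demote→Q1. Q0=[P5,P1] Q1=[P2,P3,P4] Q2=[]
t=7-9: P5@Q0 runs 2, rem=9, quantum used, demote→Q1. Q0=[P1] Q1=[P2,P3,P4,P5] Q2=[]
t=9-10: P1@Q0 runs 1, rem=9, I/O yield, promote→Q0. Q0=[P1] Q1=[P2,P3,P4,P5] Q2=[]
t=10-11: P1@Q0 runs 1, rem=8, I/O yield, promote→Q0. Q0=[P1] Q1=[P2,P3,P4,P5] Q2=[]
t=11-12: P1@Q0 runs 1, rem=7, I/O yield, promote→Q0. Q0=[P1] Q1=[P2,P3,P4,P5] Q2=[]
t=12-13: P1@Q0 runs 1, rem=6, I/O yield, promote→Q0. Q0=[P1] Q1=[P2,P3,P4,P5] Q2=[]
t=13-14: P1@Q0 runs 1, rem=5, I/O yield, promote→Q0. Q0=[P1] Q1=[P2,P3,P4,P5] Q2=[]
t=14-15: P1@Q0 runs 1, rem=4, I/O yield, promote→Q0. Q0=[P1] Q1=[P2,P3,P4,P5] Q2=[]
t=15-16: P1@Q0 runs 1, rem=3, I/O yield, promote→Q0. Q0=[P1] Q1=[P2,P3,P4,P5] Q2=[]
t=16-17: P1@Q0 runs 1, rem=2, I/O yield, promote→Q0. Q0=[P1] Q1=[P2,P3,P4,P5] Q2=[]
t=17-18: P1@Q0 runs 1, rem=1, I/O yield, promote→Q0. Q0=[P1] Q1=[P2,P3,P4,P5] Q2=[]
t=18-19: P1@Q0 runs 1, rem=0, completes. Q0=[] Q1=[P2,P3,P4,P5] Q2=[]
t=19-25: P2@Q1 runs 6, rem=1, quantum used, demote→Q2. Q0=[] Q1=[P3,P4,P5] Q2=[P2]
t=25-28: P3@Q1 runs 3, rem=0, completes. Q0=[] Q1=[P4,P5] Q2=[P2]
t=28-31: P4@Q1 runs 3, rem=0, completes. Q0=[] Q1=[P5] Q2=[P2]
t=31-37: P5@Q1 runs 6, rem=3, quantum used, demote→Q2. Q0=[] Q1=[] Q2=[P2,P5]
t=37-38: P2@Q2 runs 1, rem=0, completes. Q0=[] Q1=[] Q2=[P5]
t=38-41: P5@Q2 runs 3, rem=0, completes. Q0=[] Q1=[] Q2=[]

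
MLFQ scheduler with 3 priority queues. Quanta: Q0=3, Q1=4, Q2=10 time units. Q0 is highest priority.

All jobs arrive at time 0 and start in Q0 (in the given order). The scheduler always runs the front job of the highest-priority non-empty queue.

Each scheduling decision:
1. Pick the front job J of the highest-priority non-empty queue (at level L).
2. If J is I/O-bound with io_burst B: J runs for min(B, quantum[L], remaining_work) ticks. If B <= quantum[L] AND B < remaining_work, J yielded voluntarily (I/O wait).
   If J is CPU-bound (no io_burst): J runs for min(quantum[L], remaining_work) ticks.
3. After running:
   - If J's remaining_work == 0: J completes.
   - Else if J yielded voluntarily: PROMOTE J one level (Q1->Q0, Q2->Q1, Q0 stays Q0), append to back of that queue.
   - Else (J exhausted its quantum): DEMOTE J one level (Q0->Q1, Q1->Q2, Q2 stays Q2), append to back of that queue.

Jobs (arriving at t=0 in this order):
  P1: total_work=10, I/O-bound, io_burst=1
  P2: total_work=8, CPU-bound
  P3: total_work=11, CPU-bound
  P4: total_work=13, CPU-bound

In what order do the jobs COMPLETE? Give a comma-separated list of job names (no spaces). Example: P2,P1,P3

Answer: P1,P2,P3,P4

Derivation:
t=0-1: P1@Q0 runs 1, rem=9, I/O yield, promote→Q0. Q0=[P2,P3,P4,P1] Q1=[] Q2=[]
t=1-4: P2@Q0 runs 3, rem=5, quantum used, demote→Q1. Q0=[P3,P4,P1] Q1=[P2] Q2=[]
t=4-7: P3@Q0 runs 3, rem=8, quantum used, demote→Q1. Q0=[P4,P1] Q1=[P2,P3] Q2=[]
t=7-10: P4@Q0 runs 3, rem=10, quantum used, demote→Q1. Q0=[P1] Q1=[P2,P3,P4] Q2=[]
t=10-11: P1@Q0 runs 1, rem=8, I/O yield, promote→Q0. Q0=[P1] Q1=[P2,P3,P4] Q2=[]
t=11-12: P1@Q0 runs 1, rem=7, I/O yield, promote→Q0. Q0=[P1] Q1=[P2,P3,P4] Q2=[]
t=12-13: P1@Q0 runs 1, rem=6, I/O yield, promote→Q0. Q0=[P1] Q1=[P2,P3,P4] Q2=[]
t=13-14: P1@Q0 runs 1, rem=5, I/O yield, promote→Q0. Q0=[P1] Q1=[P2,P3,P4] Q2=[]
t=14-15: P1@Q0 runs 1, rem=4, I/O yield, promote→Q0. Q0=[P1] Q1=[P2,P3,P4] Q2=[]
t=15-16: P1@Q0 runs 1, rem=3, I/O yield, promote→Q0. Q0=[P1] Q1=[P2,P3,P4] Q2=[]
t=16-17: P1@Q0 runs 1, rem=2, I/O yield, promote→Q0. Q0=[P1] Q1=[P2,P3,P4] Q2=[]
t=17-18: P1@Q0 runs 1, rem=1, I/O yield, promote→Q0. Q0=[P1] Q1=[P2,P3,P4] Q2=[]
t=18-19: P1@Q0 runs 1, rem=0, completes. Q0=[] Q1=[P2,P3,P4] Q2=[]
t=19-23: P2@Q1 runs 4, rem=1, quantum used, demote→Q2. Q0=[] Q1=[P3,P4] Q2=[P2]
t=23-27: P3@Q1 runs 4, rem=4, quantum used, demote→Q2. Q0=[] Q1=[P4] Q2=[P2,P3]
t=27-31: P4@Q1 runs 4, rem=6, quantum used, demote→Q2. Q0=[] Q1=[] Q2=[P2,P3,P4]
t=31-32: P2@Q2 runs 1, rem=0, completes. Q0=[] Q1=[] Q2=[P3,P4]
t=32-36: P3@Q2 runs 4, rem=0, completes. Q0=[] Q1=[] Q2=[P4]
t=36-42: P4@Q2 runs 6, rem=0, completes. Q0=[] Q1=[] Q2=[]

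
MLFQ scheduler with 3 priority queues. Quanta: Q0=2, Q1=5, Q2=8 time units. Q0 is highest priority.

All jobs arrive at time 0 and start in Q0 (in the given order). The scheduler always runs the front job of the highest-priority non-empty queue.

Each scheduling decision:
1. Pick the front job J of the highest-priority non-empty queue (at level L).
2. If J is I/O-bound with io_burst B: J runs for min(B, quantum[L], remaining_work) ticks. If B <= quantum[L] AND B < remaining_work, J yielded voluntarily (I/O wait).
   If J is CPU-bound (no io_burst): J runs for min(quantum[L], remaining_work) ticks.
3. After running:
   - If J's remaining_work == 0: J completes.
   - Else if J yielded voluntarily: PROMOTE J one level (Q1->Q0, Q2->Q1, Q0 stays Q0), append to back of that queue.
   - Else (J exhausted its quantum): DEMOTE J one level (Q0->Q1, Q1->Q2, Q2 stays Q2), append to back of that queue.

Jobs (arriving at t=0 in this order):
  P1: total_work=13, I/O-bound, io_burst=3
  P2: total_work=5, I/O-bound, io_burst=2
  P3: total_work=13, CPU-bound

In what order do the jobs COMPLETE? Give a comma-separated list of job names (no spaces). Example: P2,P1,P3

t=0-2: P1@Q0 runs 2, rem=11, quantum used, demote→Q1. Q0=[P2,P3] Q1=[P1] Q2=[]
t=2-4: P2@Q0 runs 2, rem=3, I/O yield, promote→Q0. Q0=[P3,P2] Q1=[P1] Q2=[]
t=4-6: P3@Q0 runs 2, rem=11, quantum used, demote→Q1. Q0=[P2] Q1=[P1,P3] Q2=[]
t=6-8: P2@Q0 runs 2, rem=1, I/O yield, promote→Q0. Q0=[P2] Q1=[P1,P3] Q2=[]
t=8-9: P2@Q0 runs 1, rem=0, completes. Q0=[] Q1=[P1,P3] Q2=[]
t=9-12: P1@Q1 runs 3, rem=8, I/O yield, promote→Q0. Q0=[P1] Q1=[P3] Q2=[]
t=12-14: P1@Q0 runs 2, rem=6, quantum used, demote→Q1. Q0=[] Q1=[P3,P1] Q2=[]
t=14-19: P3@Q1 runs 5, rem=6, quantum used, demote→Q2. Q0=[] Q1=[P1] Q2=[P3]
t=19-22: P1@Q1 runs 3, rem=3, I/O yield, promote→Q0. Q0=[P1] Q1=[] Q2=[P3]
t=22-24: P1@Q0 runs 2, rem=1, quantum used, demote→Q1. Q0=[] Q1=[P1] Q2=[P3]
t=24-25: P1@Q1 runs 1, rem=0, completes. Q0=[] Q1=[] Q2=[P3]
t=25-31: P3@Q2 runs 6, rem=0, completes. Q0=[] Q1=[] Q2=[]

Answer: P2,P1,P3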